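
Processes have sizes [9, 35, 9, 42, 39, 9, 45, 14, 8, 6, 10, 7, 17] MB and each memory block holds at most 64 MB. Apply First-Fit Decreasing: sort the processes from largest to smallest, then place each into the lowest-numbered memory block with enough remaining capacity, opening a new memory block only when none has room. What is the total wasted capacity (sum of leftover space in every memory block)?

6

Sorted descending: 45, 42, 39, 35, 17, 14, 10, 9, 9, 9, 8, 7, 6.
45 MB → memory block 1 (remaining 19 MB)
42 MB → memory block 2 (remaining 22 MB)
39 MB → memory block 3 (remaining 25 MB)
35 MB → memory block 4 (remaining 29 MB)
17 MB → memory block 1 (remaining 2 MB)
14 MB → memory block 2 (remaining 8 MB)
10 MB → memory block 3 (remaining 15 MB)
9 MB → memory block 3 (remaining 6 MB)
9 MB → memory block 4 (remaining 20 MB)
9 MB → memory block 4 (remaining 11 MB)
8 MB → memory block 2 (remaining 0 MB)
7 MB → memory block 4 (remaining 4 MB)
6 MB → memory block 3 (remaining 0 MB)
4 memory blocks × 64 MB = 256 MB; used 250 MB; unused 6 MB.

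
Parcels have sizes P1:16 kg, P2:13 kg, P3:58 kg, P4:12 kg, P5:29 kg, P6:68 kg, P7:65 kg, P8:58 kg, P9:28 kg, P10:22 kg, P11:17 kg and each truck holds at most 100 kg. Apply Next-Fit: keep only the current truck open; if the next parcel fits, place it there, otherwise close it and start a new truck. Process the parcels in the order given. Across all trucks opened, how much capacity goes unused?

114

P1 (16 kg) → truck 1 (remaining 84 kg)
P2 (13 kg) → truck 1 (remaining 71 kg)
P3 (58 kg) → truck 1 (remaining 13 kg)
P4 (12 kg) → truck 1 (remaining 1 kg)
P5 (29 kg) → truck 2 (remaining 71 kg)
P6 (68 kg) → truck 2 (remaining 3 kg)
P7 (65 kg) → truck 3 (remaining 35 kg)
P8 (58 kg) → truck 4 (remaining 42 kg)
P9 (28 kg) → truck 4 (remaining 14 kg)
P10 (22 kg) → truck 5 (remaining 78 kg)
P11 (17 kg) → truck 5 (remaining 61 kg)
5 trucks × 100 kg = 500 kg; used 386 kg; unused 114 kg.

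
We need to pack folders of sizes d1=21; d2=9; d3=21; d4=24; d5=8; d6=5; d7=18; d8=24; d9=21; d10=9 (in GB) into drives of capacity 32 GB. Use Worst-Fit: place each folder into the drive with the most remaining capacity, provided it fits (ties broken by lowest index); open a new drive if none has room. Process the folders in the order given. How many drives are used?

d1 (21 GB) → drive 1 (remaining 11 GB)
d2 (9 GB) → drive 1 (remaining 2 GB)
d3 (21 GB) → drive 2 (remaining 11 GB)
d4 (24 GB) → drive 3 (remaining 8 GB)
d5 (8 GB) → drive 2 (remaining 3 GB)
d6 (5 GB) → drive 3 (remaining 3 GB)
d7 (18 GB) → drive 4 (remaining 14 GB)
d8 (24 GB) → drive 5 (remaining 8 GB)
d9 (21 GB) → drive 6 (remaining 11 GB)
d10 (9 GB) → drive 4 (remaining 5 GB)

6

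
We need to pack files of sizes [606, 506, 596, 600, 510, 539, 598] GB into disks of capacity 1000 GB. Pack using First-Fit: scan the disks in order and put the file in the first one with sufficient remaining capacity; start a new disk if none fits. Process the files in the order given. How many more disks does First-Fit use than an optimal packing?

0

First-Fit: [606] [506] [596] [600] [510] [539] [598] → 7 disks.
7 files exceed 500 GB (half the capacity), and no two of those can share a disk, so at least 7 disks are needed.
So 7 is already optimal.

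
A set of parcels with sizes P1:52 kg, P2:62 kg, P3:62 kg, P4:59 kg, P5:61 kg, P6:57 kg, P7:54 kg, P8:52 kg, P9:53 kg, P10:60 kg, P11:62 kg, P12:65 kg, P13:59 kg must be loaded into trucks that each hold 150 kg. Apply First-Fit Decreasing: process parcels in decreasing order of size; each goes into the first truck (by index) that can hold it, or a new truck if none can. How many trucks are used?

Sorted descending: 65, 62, 62, 62, 61, 60, 59, 59, 57, 54, 53, 52, 52.
Put 65 kg in truck 1; 85 kg remain.
Put 62 kg in truck 1; 23 kg remain.
Put 62 kg in truck 2; 88 kg remain.
Put 62 kg in truck 2; 26 kg remain.
Put 61 kg in truck 3; 89 kg remain.
Put 60 kg in truck 3; 29 kg remain.
Put 59 kg in truck 4; 91 kg remain.
Put 59 kg in truck 4; 32 kg remain.
Put 57 kg in truck 5; 93 kg remain.
Put 54 kg in truck 5; 39 kg remain.
Put 53 kg in truck 6; 97 kg remain.
Put 52 kg in truck 6; 45 kg remain.
Put 52 kg in truck 7; 98 kg remain.
Final trucks: [65,62] [62,62] [61,60] [59,59] [57,54] [53,52] [52].

7 trucks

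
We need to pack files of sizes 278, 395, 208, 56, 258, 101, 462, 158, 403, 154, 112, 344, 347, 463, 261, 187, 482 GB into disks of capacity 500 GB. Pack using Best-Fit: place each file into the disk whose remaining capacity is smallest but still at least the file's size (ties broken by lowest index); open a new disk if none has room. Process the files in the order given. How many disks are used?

11 disks

Put 278 GB in disk 1; 222 GB remain.
Put 395 GB in disk 2; 105 GB remain.
Put 208 GB in disk 1; 14 GB remain.
Put 56 GB in disk 2; 49 GB remain.
Put 258 GB in disk 3; 242 GB remain.
Put 101 GB in disk 3; 141 GB remain.
Put 462 GB in disk 4; 38 GB remain.
Put 158 GB in disk 5; 342 GB remain.
Put 403 GB in disk 6; 97 GB remain.
Put 154 GB in disk 5; 188 GB remain.
Put 112 GB in disk 3; 29 GB remain.
Put 344 GB in disk 7; 156 GB remain.
Put 347 GB in disk 8; 153 GB remain.
Put 463 GB in disk 9; 37 GB remain.
Put 261 GB in disk 10; 239 GB remain.
Put 187 GB in disk 5; 1 GB remain.
Put 482 GB in disk 11; 18 GB remain.
Final disks: [278,208] [395,56] [258,101,112] [462] [158,154,187] [403] [344] [347] [463] [261] [482].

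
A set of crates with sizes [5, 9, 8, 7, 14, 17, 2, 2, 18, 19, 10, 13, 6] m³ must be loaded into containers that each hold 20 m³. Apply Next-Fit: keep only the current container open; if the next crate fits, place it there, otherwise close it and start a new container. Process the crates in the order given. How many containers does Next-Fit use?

Put 5 m³ in container 1; 15 m³ remain.
Put 9 m³ in container 1; 6 m³ remain.
Put 8 m³ in container 2; 12 m³ remain.
Put 7 m³ in container 2; 5 m³ remain.
Put 14 m³ in container 3; 6 m³ remain.
Put 17 m³ in container 4; 3 m³ remain.
Put 2 m³ in container 4; 1 m³ remain.
Put 2 m³ in container 5; 18 m³ remain.
Put 18 m³ in container 5; 0 m³ remain.
Put 19 m³ in container 6; 1 m³ remain.
Put 10 m³ in container 7; 10 m³ remain.
Put 13 m³ in container 8; 7 m³ remain.
Put 6 m³ in container 8; 1 m³ remain.

8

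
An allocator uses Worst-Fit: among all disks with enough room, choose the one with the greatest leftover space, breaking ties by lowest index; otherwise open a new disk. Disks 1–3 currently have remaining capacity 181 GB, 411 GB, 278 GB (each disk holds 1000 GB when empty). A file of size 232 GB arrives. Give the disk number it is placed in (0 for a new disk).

2

Disks with room: disk 2 (411 GB), disk 3 (278 GB).
Most room is disk 2 with 411 GB free.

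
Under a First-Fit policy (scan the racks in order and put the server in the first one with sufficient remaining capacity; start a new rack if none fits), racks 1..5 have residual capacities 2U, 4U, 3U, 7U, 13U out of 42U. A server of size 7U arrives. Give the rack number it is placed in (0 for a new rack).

Racks with room: rack 4 (7U), rack 5 (13U).
The first with room is rack 4.

4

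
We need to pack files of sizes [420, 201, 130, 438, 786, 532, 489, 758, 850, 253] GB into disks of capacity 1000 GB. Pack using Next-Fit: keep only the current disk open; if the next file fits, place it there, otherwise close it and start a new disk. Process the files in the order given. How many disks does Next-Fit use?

8 disks

disk 1: place 420 GB, 580 GB left
disk 1: place 201 GB, 379 GB left
disk 1: place 130 GB, 249 GB left
disk 2: place 438 GB, 562 GB left
disk 3: place 786 GB, 214 GB left
disk 4: place 532 GB, 468 GB left
disk 5: place 489 GB, 511 GB left
disk 6: place 758 GB, 242 GB left
disk 7: place 850 GB, 150 GB left
disk 8: place 253 GB, 747 GB left
Final disks: [420,201,130] [438] [786] [532] [489] [758] [850] [253].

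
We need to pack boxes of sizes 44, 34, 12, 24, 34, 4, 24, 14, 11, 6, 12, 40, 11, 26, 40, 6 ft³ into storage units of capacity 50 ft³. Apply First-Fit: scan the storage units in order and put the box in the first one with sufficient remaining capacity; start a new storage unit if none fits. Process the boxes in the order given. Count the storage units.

8

44 ft³ → storage unit 1 (remaining 6 ft³)
34 ft³ → storage unit 2 (remaining 16 ft³)
12 ft³ → storage unit 2 (remaining 4 ft³)
24 ft³ → storage unit 3 (remaining 26 ft³)
34 ft³ → storage unit 4 (remaining 16 ft³)
4 ft³ → storage unit 1 (remaining 2 ft³)
24 ft³ → storage unit 3 (remaining 2 ft³)
14 ft³ → storage unit 4 (remaining 2 ft³)
11 ft³ → storage unit 5 (remaining 39 ft³)
6 ft³ → storage unit 5 (remaining 33 ft³)
12 ft³ → storage unit 5 (remaining 21 ft³)
40 ft³ → storage unit 6 (remaining 10 ft³)
11 ft³ → storage unit 5 (remaining 10 ft³)
26 ft³ → storage unit 7 (remaining 24 ft³)
40 ft³ → storage unit 8 (remaining 10 ft³)
6 ft³ → storage unit 5 (remaining 4 ft³)
Final storage units: [44,4] [34,12] [24,24] [34,14] [11,6,12,11,6] [40] [26] [40].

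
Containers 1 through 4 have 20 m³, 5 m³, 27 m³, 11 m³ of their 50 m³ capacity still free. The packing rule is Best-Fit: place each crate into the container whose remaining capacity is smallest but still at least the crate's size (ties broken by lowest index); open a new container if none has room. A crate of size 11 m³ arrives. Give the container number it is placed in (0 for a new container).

Containers with room: container 1 (20 m³), container 3 (27 m³), container 4 (11 m³).
Tightest fit is container 4 with 11 m³ free.

4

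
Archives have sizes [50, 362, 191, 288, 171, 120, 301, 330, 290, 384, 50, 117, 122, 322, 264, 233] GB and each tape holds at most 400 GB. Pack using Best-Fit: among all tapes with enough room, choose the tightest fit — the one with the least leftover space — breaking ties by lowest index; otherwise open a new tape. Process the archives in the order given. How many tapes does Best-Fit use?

50 GB → tape 1 (remaining 350 GB)
362 GB → tape 2 (remaining 38 GB)
191 GB → tape 1 (remaining 159 GB)
288 GB → tape 3 (remaining 112 GB)
171 GB → tape 4 (remaining 229 GB)
120 GB → tape 1 (remaining 39 GB)
301 GB → tape 5 (remaining 99 GB)
330 GB → tape 6 (remaining 70 GB)
290 GB → tape 7 (remaining 110 GB)
384 GB → tape 8 (remaining 16 GB)
50 GB → tape 6 (remaining 20 GB)
117 GB → tape 4 (remaining 112 GB)
122 GB → tape 9 (remaining 278 GB)
322 GB → tape 10 (remaining 78 GB)
264 GB → tape 9 (remaining 14 GB)
233 GB → tape 11 (remaining 167 GB)
Final tapes: [50,191,120] [362] [288] [171,117] [301] [330,50] [290] [384] [122,264] [322] [233].

11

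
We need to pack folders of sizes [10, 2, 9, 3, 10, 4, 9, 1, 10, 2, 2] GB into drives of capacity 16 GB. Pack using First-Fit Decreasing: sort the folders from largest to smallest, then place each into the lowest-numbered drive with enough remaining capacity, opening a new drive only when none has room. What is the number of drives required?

5

Sorted descending: 10, 10, 10, 9, 9, 4, 3, 2, 2, 2, 1.
10 GB → drive 1 (remaining 6 GB)
10 GB → drive 2 (remaining 6 GB)
10 GB → drive 3 (remaining 6 GB)
9 GB → drive 4 (remaining 7 GB)
9 GB → drive 5 (remaining 7 GB)
4 GB → drive 1 (remaining 2 GB)
3 GB → drive 2 (remaining 3 GB)
2 GB → drive 1 (remaining 0 GB)
2 GB → drive 2 (remaining 1 GB)
2 GB → drive 3 (remaining 4 GB)
1 GB → drive 2 (remaining 0 GB)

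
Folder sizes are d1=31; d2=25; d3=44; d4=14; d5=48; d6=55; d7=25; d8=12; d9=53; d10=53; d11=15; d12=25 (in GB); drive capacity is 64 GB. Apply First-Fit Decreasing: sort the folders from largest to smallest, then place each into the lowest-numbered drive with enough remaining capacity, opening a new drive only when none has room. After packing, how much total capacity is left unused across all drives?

Sorted descending: 55, 53, 53, 48, 44, 31, 25, 25, 25, 15, 14, 12.
55 GB → drive 1 (remaining 9 GB)
53 GB → drive 2 (remaining 11 GB)
53 GB → drive 3 (remaining 11 GB)
48 GB → drive 4 (remaining 16 GB)
44 GB → drive 5 (remaining 20 GB)
31 GB → drive 6 (remaining 33 GB)
25 GB → drive 6 (remaining 8 GB)
25 GB → drive 7 (remaining 39 GB)
25 GB → drive 7 (remaining 14 GB)
15 GB → drive 4 (remaining 1 GB)
14 GB → drive 5 (remaining 6 GB)
12 GB → drive 7 (remaining 2 GB)
7 drives × 64 GB = 448 GB; used 400 GB; unused 48 GB.

48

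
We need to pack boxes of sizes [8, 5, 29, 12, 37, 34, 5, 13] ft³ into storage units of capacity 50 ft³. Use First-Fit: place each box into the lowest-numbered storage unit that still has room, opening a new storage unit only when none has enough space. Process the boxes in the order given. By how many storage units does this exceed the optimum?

First-Fit: [8,5,29,5] [12,37] [34,13] → 3 storage units.
Total size 143 ft³; any packing needs at least ⌈143/50⌉ = 3 storage units.
So 3 is already optimal.

0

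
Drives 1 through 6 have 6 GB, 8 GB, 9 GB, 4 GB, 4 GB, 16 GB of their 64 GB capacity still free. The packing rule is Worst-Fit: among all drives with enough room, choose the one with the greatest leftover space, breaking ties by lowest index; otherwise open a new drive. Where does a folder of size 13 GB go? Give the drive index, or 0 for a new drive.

6

Drives with room: drive 6 (16 GB).
Most room is drive 6 with 16 GB free.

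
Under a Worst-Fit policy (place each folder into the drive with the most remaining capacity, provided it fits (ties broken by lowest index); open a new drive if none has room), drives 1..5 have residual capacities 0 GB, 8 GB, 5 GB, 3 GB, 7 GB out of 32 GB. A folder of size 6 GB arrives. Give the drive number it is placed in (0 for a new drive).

2

Drives with room: drive 2 (8 GB), drive 5 (7 GB).
Most room is drive 2 with 8 GB free.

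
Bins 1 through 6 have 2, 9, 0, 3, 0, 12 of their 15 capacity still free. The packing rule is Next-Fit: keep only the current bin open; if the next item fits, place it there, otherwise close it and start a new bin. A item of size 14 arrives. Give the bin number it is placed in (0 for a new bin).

Next-Fit only looks at bin 6, which has 12 free.
14 does not fit, so a new bin is opened.

0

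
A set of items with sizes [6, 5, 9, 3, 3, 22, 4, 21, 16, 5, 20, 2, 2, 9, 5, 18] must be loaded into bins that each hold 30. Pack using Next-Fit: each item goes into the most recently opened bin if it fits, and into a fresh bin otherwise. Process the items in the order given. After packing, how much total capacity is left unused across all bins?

bin 1: place 6, 24 left
bin 1: place 5, 19 left
bin 1: place 9, 10 left
bin 1: place 3, 7 left
bin 1: place 3, 4 left
bin 2: place 22, 8 left
bin 2: place 4, 4 left
bin 3: place 21, 9 left
bin 4: place 16, 14 left
bin 4: place 5, 9 left
bin 5: place 20, 10 left
bin 5: place 2, 8 left
bin 5: place 2, 6 left
bin 6: place 9, 21 left
bin 6: place 5, 16 left
bin 7: place 18, 12 left
7 bins × 30 = 210; used 150; unused 60.

60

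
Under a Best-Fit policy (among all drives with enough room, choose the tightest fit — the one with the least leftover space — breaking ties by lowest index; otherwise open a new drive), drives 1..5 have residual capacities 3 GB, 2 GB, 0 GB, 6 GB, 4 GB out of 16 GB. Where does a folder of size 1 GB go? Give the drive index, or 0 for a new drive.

Drives with room: drive 1 (3 GB), drive 2 (2 GB), drive 4 (6 GB), drive 5 (4 GB).
Tightest fit is drive 2 with 2 GB free.

2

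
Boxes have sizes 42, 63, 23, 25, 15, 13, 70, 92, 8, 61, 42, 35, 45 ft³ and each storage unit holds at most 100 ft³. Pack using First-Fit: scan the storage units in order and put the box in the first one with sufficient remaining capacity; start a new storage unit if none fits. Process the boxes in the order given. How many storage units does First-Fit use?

6 storage units

Put 42 ft³ in storage unit 1; 58 ft³ remain.
Put 63 ft³ in storage unit 2; 37 ft³ remain.
Put 23 ft³ in storage unit 1; 35 ft³ remain.
Put 25 ft³ in storage unit 1; 10 ft³ remain.
Put 15 ft³ in storage unit 2; 22 ft³ remain.
Put 13 ft³ in storage unit 2; 9 ft³ remain.
Put 70 ft³ in storage unit 3; 30 ft³ remain.
Put 92 ft³ in storage unit 4; 8 ft³ remain.
Put 8 ft³ in storage unit 1; 2 ft³ remain.
Put 61 ft³ in storage unit 5; 39 ft³ remain.
Put 42 ft³ in storage unit 6; 58 ft³ remain.
Put 35 ft³ in storage unit 5; 4 ft³ remain.
Put 45 ft³ in storage unit 6; 13 ft³ remain.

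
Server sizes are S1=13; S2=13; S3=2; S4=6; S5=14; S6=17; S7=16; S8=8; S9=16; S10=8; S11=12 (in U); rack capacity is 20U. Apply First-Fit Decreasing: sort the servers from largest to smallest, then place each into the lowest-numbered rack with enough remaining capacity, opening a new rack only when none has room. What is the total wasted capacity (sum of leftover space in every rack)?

35

Sorted descending: 17, 16, 16, 14, 13, 13, 12, 8, 8, 6, 2.
rack 1: place 17U, 3U left
rack 2: place 16U, 4U left
rack 3: place 16U, 4U left
rack 4: place 14U, 6U left
rack 5: place 13U, 7U left
rack 6: place 13U, 7U left
rack 7: place 12U, 8U left
rack 7: place 8U, 0U left
rack 8: place 8U, 12U left
rack 4: place 6U, 0U left
rack 1: place 2U, 1U left
8 racks × 20U = 160U; used 125U; unused 35U.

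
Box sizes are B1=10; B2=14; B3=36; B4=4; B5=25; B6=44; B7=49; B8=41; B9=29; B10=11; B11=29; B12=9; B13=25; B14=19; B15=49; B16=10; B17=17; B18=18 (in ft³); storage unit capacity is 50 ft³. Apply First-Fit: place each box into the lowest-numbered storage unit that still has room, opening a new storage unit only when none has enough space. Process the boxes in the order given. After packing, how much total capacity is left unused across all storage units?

storage unit 1: place B1 (10 ft³), 40 ft³ left
storage unit 1: place B2 (14 ft³), 26 ft³ left
storage unit 2: place B3 (36 ft³), 14 ft³ left
storage unit 1: place B4 (4 ft³), 22 ft³ left
storage unit 3: place B5 (25 ft³), 25 ft³ left
storage unit 4: place B6 (44 ft³), 6 ft³ left
storage unit 5: place B7 (49 ft³), 1 ft³ left
storage unit 6: place B8 (41 ft³), 9 ft³ left
storage unit 7: place B9 (29 ft³), 21 ft³ left
storage unit 1: place B10 (11 ft³), 11 ft³ left
storage unit 8: place B11 (29 ft³), 21 ft³ left
storage unit 1: place B12 (9 ft³), 2 ft³ left
storage unit 3: place B13 (25 ft³), 0 ft³ left
storage unit 7: place B14 (19 ft³), 2 ft³ left
storage unit 9: place B15 (49 ft³), 1 ft³ left
storage unit 2: place B16 (10 ft³), 4 ft³ left
storage unit 8: place B17 (17 ft³), 4 ft³ left
storage unit 10: place B18 (18 ft³), 32 ft³ left
10 storage units × 50 ft³ = 500 ft³; used 439 ft³; unused 61 ft³.

61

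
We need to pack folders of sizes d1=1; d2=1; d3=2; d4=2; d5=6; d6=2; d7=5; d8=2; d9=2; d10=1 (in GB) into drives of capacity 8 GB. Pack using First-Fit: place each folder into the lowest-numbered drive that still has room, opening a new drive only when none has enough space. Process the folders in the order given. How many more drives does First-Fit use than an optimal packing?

0

First-Fit: [1,1,2,2,2] [6,2] [5,2,1] → 3 drives.
Total size 24 GB; any packing needs at least ⌈24/8⌉ = 3 drives.
So 3 is already optimal.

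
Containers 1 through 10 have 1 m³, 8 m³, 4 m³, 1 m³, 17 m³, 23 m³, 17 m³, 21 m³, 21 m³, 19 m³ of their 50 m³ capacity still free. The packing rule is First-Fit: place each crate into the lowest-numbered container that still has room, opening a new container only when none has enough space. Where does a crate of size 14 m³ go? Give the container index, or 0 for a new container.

Containers with room: container 5 (17 m³), container 6 (23 m³), container 7 (17 m³), container 8 (21 m³), container 9 (21 m³), container 10 (19 m³).
The first with room is container 5.

5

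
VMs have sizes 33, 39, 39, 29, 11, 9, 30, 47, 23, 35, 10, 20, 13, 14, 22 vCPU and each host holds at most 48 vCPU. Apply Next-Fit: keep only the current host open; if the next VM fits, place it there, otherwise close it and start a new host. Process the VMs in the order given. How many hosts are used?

33 vCPU → host 1 (remaining 15 vCPU)
39 vCPU → host 2 (remaining 9 vCPU)
39 vCPU → host 3 (remaining 9 vCPU)
29 vCPU → host 4 (remaining 19 vCPU)
11 vCPU → host 4 (remaining 8 vCPU)
9 vCPU → host 5 (remaining 39 vCPU)
30 vCPU → host 5 (remaining 9 vCPU)
47 vCPU → host 6 (remaining 1 vCPU)
23 vCPU → host 7 (remaining 25 vCPU)
35 vCPU → host 8 (remaining 13 vCPU)
10 vCPU → host 8 (remaining 3 vCPU)
20 vCPU → host 9 (remaining 28 vCPU)
13 vCPU → host 9 (remaining 15 vCPU)
14 vCPU → host 9 (remaining 1 vCPU)
22 vCPU → host 10 (remaining 26 vCPU)
Final hosts: [33] [39] [39] [29,11] [9,30] [47] [23] [35,10] [20,13,14] [22].

10 hosts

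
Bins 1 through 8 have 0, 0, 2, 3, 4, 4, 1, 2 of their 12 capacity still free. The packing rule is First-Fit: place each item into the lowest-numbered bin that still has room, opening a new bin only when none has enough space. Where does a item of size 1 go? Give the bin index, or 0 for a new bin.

Bins with room: bin 3 (2), bin 4 (3), bin 5 (4), bin 6 (4), bin 7 (1), bin 8 (2).
The first with room is bin 3.

3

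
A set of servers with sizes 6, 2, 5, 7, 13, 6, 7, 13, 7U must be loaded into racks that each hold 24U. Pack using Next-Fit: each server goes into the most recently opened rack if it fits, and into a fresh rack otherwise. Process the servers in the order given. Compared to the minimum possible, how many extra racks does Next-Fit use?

1

Next-Fit: [6,2,5,7] [13,6] [7,13] [7] → 4 racks.
Total size 66U; any packing needs at least ⌈66/24⌉ = 3 racks.
An optimal packing achieves that bound: [13,7,2] [13,7] [7,6,6,5] → 3 racks.
Excess: 4 − 3 = 1.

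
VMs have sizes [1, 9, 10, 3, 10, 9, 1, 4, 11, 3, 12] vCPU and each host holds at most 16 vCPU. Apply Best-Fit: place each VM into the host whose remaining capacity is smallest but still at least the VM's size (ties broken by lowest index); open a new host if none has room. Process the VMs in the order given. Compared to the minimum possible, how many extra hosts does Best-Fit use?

Best-Fit: [1,9,3,1] [10,4] [10] [9] [11,3] [12] → 6 hosts.
6 VMs exceed 8 vCPU (half the capacity), and no two of those can share a host, so at least 6 hosts are needed.
So 6 is already optimal.

0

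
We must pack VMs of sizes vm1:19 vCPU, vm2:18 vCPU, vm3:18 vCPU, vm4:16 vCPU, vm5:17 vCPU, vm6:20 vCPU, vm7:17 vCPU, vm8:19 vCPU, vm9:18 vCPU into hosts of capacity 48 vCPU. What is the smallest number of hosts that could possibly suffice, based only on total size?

Total size = 19 + 18 + 18 + 16 + 17 + 20 + 17 + 19 + 18 = 162 vCPU.
⌈162 / 48⌉ = 4.

4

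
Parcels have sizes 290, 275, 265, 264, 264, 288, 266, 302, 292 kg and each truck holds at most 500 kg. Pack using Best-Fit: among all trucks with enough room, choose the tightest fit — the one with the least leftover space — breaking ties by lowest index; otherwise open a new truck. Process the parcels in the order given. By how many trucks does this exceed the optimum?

0

Best-Fit: [290] [275] [265] [264] [264] [288] [266] [302] [292] → 9 trucks.
9 parcels exceed 250 kg (half the capacity), and no two of those can share a truck, so at least 9 trucks are needed.
So 9 is already optimal.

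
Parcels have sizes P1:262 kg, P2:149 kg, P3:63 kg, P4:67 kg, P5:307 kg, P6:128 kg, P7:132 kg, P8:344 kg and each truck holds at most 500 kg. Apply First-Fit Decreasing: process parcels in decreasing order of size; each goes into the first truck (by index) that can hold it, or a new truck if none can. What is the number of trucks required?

4 trucks

Sorted descending: 344, 307, 262, 149, 132, 128, 67, 63.
Put 344 kg in truck 1; 156 kg remain.
Put 307 kg in truck 2; 193 kg remain.
Put 262 kg in truck 3; 238 kg remain.
Put 149 kg in truck 1; 7 kg remain.
Put 132 kg in truck 2; 61 kg remain.
Put 128 kg in truck 3; 110 kg remain.
Put 67 kg in truck 3; 43 kg remain.
Put 63 kg in truck 4; 437 kg remain.
Final trucks: [344,149] [307,132] [262,128,67] [63].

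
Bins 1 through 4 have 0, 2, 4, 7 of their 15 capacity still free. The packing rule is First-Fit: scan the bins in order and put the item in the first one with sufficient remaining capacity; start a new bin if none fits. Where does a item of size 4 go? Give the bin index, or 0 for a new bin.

Bins with room: bin 3 (4), bin 4 (7).
The first with room is bin 3.

3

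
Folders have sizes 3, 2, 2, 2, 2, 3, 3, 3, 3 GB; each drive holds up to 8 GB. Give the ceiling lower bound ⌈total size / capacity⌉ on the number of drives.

3 drives

Total size = 3 + 2 + 2 + 2 + 2 + 3 + 3 + 3 + 3 = 23 GB.
⌈23 / 8⌉ = 3.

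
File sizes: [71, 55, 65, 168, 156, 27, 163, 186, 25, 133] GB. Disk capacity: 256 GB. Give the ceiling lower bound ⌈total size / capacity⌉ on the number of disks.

Total size = 71 + 55 + 65 + 168 + 156 + 27 + 163 + 186 + 25 + 133 = 1049 GB.
⌈1049 / 256⌉ = 5.

5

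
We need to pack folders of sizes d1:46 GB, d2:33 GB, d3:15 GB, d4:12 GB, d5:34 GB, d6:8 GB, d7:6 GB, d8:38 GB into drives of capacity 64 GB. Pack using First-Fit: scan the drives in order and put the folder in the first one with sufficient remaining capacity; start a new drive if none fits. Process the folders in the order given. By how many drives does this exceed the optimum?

First-Fit: [46,15] [33,12,8,6] [34] [38] → 4 drives.
4 folders exceed 32 GB (half the capacity), and no two of those can share a drive, so at least 4 drives are needed.
So 4 is already optimal.

0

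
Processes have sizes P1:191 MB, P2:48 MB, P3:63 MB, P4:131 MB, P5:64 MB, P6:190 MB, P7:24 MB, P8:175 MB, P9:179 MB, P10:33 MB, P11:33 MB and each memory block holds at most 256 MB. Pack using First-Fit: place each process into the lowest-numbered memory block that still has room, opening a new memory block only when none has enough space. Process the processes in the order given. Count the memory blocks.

Put P1 (191 MB) in memory block 1; 65 MB remain.
Put P2 (48 MB) in memory block 1; 17 MB remain.
Put P3 (63 MB) in memory block 2; 193 MB remain.
Put P4 (131 MB) in memory block 2; 62 MB remain.
Put P5 (64 MB) in memory block 3; 192 MB remain.
Put P6 (190 MB) in memory block 3; 2 MB remain.
Put P7 (24 MB) in memory block 2; 38 MB remain.
Put P8 (175 MB) in memory block 4; 81 MB remain.
Put P9 (179 MB) in memory block 5; 77 MB remain.
Put P10 (33 MB) in memory block 2; 5 MB remain.
Put P11 (33 MB) in memory block 4; 48 MB remain.
Final memory blocks: [191,48] [63,131,24,33] [64,190] [175,33] [179].

5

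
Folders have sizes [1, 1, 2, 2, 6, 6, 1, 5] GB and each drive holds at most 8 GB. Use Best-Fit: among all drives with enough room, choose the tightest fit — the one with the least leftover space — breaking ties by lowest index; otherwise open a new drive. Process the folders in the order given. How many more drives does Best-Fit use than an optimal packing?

1

Best-Fit: [1,1,2,2,1] [6] [6] [5] → 4 drives.
Total size 24 GB; any packing needs at least ⌈24/8⌉ = 3 drives.
An optimal packing achieves that bound: [6,2] [6,2] [5,1,1,1] → 3 drives.
Excess: 4 − 3 = 1.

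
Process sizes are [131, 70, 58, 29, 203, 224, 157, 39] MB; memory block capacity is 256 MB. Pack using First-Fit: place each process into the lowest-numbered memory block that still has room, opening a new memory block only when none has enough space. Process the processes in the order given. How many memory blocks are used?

4

131 MB → memory block 1 (remaining 125 MB)
70 MB → memory block 1 (remaining 55 MB)
58 MB → memory block 2 (remaining 198 MB)
29 MB → memory block 1 (remaining 26 MB)
203 MB → memory block 3 (remaining 53 MB)
224 MB → memory block 4 (remaining 32 MB)
157 MB → memory block 2 (remaining 41 MB)
39 MB → memory block 2 (remaining 2 MB)
Final memory blocks: [131,70,29] [58,157,39] [203] [224].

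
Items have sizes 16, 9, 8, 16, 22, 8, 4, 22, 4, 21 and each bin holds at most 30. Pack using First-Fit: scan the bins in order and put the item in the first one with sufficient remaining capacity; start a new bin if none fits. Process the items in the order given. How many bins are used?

5 bins

Put 16 in bin 1; 14 remain.
Put 9 in bin 1; 5 remain.
Put 8 in bin 2; 22 remain.
Put 16 in bin 2; 6 remain.
Put 22 in bin 3; 8 remain.
Put 8 in bin 3; 0 remain.
Put 4 in bin 1; 1 remain.
Put 22 in bin 4; 8 remain.
Put 4 in bin 2; 2 remain.
Put 21 in bin 5; 9 remain.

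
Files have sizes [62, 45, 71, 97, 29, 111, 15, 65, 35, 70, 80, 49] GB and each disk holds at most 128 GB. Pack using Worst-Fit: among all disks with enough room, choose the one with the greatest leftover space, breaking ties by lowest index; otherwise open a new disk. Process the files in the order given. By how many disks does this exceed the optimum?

Worst-Fit: [62,45] [71,29] [97,15] [111] [65,35] [70,49] [80] → 7 disks.
Total size 729 GB; any packing needs at least ⌈729/128⌉ = 6 disks.
An optimal packing achieves that bound: [111,15] [97,29] [80,45] [71,49] [70,35] [65,62] → 6 disks.
Excess: 7 − 6 = 1.

1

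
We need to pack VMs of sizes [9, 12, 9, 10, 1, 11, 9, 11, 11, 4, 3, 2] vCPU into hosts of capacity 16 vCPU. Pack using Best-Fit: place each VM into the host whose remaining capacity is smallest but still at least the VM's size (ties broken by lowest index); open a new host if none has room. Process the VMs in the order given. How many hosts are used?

8

host 1: place 9 vCPU, 7 vCPU left
host 2: place 12 vCPU, 4 vCPU left
host 3: place 9 vCPU, 7 vCPU left
host 4: place 10 vCPU, 6 vCPU left
host 2: place 1 vCPU, 3 vCPU left
host 5: place 11 vCPU, 5 vCPU left
host 6: place 9 vCPU, 7 vCPU left
host 7: place 11 vCPU, 5 vCPU left
host 8: place 11 vCPU, 5 vCPU left
host 5: place 4 vCPU, 1 vCPU left
host 2: place 3 vCPU, 0 vCPU left
host 7: place 2 vCPU, 3 vCPU left
Final hosts: [9] [12,1,3] [9] [10] [11,4] [9] [11,2] [11].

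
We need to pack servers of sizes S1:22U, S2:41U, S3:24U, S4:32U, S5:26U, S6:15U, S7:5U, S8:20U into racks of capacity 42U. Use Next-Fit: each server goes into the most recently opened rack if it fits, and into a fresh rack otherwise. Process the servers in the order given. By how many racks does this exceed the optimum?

Next-Fit: [22] [41] [24] [32] [26,15] [5,20] → 6 racks.
Total size 185U; any packing needs at least ⌈185/42⌉ = 5 racks.
An optimal packing achieves that bound: [41] [32,5] [26,15] [24] [22,20] → 5 racks.
Excess: 6 − 5 = 1.

1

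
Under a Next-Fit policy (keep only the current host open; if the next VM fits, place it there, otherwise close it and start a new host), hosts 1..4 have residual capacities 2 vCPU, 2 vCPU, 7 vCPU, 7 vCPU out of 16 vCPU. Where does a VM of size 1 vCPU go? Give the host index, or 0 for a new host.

Next-Fit only looks at host 4, which has 7 vCPU free.
1 vCPU fits there.

4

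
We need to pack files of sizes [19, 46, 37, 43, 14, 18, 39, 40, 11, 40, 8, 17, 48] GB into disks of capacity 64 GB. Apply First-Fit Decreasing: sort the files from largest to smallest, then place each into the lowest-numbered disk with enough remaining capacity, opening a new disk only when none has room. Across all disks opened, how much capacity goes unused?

Sorted descending: 48, 46, 43, 40, 40, 39, 37, 19, 18, 17, 14, 11, 8.
disk 1: place 48 GB, 16 GB left
disk 2: place 46 GB, 18 GB left
disk 3: place 43 GB, 21 GB left
disk 4: place 40 GB, 24 GB left
disk 5: place 40 GB, 24 GB left
disk 6: place 39 GB, 25 GB left
disk 7: place 37 GB, 27 GB left
disk 3: place 19 GB, 2 GB left
disk 2: place 18 GB, 0 GB left
disk 4: place 17 GB, 7 GB left
disk 1: place 14 GB, 2 GB left
disk 5: place 11 GB, 13 GB left
disk 5: place 8 GB, 5 GB left
7 disks × 64 GB = 448 GB; used 380 GB; unused 68 GB.

68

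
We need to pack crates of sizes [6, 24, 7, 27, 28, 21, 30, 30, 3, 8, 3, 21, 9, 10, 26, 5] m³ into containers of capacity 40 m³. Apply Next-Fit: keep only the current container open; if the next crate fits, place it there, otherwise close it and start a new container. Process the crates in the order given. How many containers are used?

Put 6 m³ in container 1; 34 m³ remain.
Put 24 m³ in container 1; 10 m³ remain.
Put 7 m³ in container 1; 3 m³ remain.
Put 27 m³ in container 2; 13 m³ remain.
Put 28 m³ in container 3; 12 m³ remain.
Put 21 m³ in container 4; 19 m³ remain.
Put 30 m³ in container 5; 10 m³ remain.
Put 30 m³ in container 6; 10 m³ remain.
Put 3 m³ in container 6; 7 m³ remain.
Put 8 m³ in container 7; 32 m³ remain.
Put 3 m³ in container 7; 29 m³ remain.
Put 21 m³ in container 7; 8 m³ remain.
Put 9 m³ in container 8; 31 m³ remain.
Put 10 m³ in container 8; 21 m³ remain.
Put 26 m³ in container 9; 14 m³ remain.
Put 5 m³ in container 9; 9 m³ remain.
Final containers: [6,24,7] [27] [28] [21] [30] [30,3] [8,3,21] [9,10] [26,5].

9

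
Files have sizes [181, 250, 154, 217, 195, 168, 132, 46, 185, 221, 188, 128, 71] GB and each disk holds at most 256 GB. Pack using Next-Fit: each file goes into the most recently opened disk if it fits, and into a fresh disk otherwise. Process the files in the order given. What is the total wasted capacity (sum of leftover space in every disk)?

Put 181 GB in disk 1; 75 GB remain.
Put 250 GB in disk 2; 6 GB remain.
Put 154 GB in disk 3; 102 GB remain.
Put 217 GB in disk 4; 39 GB remain.
Put 195 GB in disk 5; 61 GB remain.
Put 168 GB in disk 6; 88 GB remain.
Put 132 GB in disk 7; 124 GB remain.
Put 46 GB in disk 7; 78 GB remain.
Put 185 GB in disk 8; 71 GB remain.
Put 221 GB in disk 9; 35 GB remain.
Put 188 GB in disk 10; 68 GB remain.
Put 128 GB in disk 11; 128 GB remain.
Put 71 GB in disk 11; 57 GB remain.
11 disks × 256 GB = 2816 GB; used 2136 GB; unused 680 GB.

680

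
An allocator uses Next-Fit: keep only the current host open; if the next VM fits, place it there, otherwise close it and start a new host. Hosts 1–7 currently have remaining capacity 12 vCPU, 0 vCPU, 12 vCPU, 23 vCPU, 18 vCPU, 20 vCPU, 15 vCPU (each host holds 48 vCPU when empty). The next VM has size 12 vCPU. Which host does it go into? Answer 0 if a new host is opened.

7

Next-Fit only looks at host 7, which has 15 vCPU free.
12 vCPU fits there.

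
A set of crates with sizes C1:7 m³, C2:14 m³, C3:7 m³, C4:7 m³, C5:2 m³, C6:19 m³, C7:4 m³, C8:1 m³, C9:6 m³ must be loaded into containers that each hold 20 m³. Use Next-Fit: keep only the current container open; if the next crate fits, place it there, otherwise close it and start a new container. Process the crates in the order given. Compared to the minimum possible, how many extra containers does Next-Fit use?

Next-Fit: [7] [14] [7,7,2] [19] [4,1,6] → 5 containers.
Total size 67 m³; any packing needs at least ⌈67/20⌉ = 4 containers.
An optimal packing achieves that bound: [19,1] [14,6] [7,7,4,2] [7] → 4 containers.
Excess: 5 − 4 = 1.

1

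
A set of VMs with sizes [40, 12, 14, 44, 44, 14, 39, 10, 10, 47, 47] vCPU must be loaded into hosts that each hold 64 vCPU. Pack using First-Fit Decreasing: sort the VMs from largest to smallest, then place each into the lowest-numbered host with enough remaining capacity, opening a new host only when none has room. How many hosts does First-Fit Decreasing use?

Sorted descending: 47, 47, 44, 44, 40, 39, 14, 14, 12, 10, 10.
Put 47 vCPU in host 1; 17 vCPU remain.
Put 47 vCPU in host 2; 17 vCPU remain.
Put 44 vCPU in host 3; 20 vCPU remain.
Put 44 vCPU in host 4; 20 vCPU remain.
Put 40 vCPU in host 5; 24 vCPU remain.
Put 39 vCPU in host 6; 25 vCPU remain.
Put 14 vCPU in host 1; 3 vCPU remain.
Put 14 vCPU in host 2; 3 vCPU remain.
Put 12 vCPU in host 3; 8 vCPU remain.
Put 10 vCPU in host 4; 10 vCPU remain.
Put 10 vCPU in host 4; 0 vCPU remain.

6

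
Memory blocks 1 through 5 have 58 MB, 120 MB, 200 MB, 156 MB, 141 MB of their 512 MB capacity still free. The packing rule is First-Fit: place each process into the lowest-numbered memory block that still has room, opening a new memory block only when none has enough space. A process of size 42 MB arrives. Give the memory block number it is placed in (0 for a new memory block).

1

Memory blocks with room: memory block 1 (58 MB), memory block 2 (120 MB), memory block 3 (200 MB), memory block 4 (156 MB), memory block 5 (141 MB).
The first with room is memory block 1.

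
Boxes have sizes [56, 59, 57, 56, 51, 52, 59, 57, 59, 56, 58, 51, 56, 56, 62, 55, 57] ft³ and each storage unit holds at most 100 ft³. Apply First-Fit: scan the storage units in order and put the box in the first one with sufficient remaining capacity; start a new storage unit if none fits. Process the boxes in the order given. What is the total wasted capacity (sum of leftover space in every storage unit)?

Put 56 ft³ in storage unit 1; 44 ft³ remain.
Put 59 ft³ in storage unit 2; 41 ft³ remain.
Put 57 ft³ in storage unit 3; 43 ft³ remain.
Put 56 ft³ in storage unit 4; 44 ft³ remain.
Put 51 ft³ in storage unit 5; 49 ft³ remain.
Put 52 ft³ in storage unit 6; 48 ft³ remain.
Put 59 ft³ in storage unit 7; 41 ft³ remain.
Put 57 ft³ in storage unit 8; 43 ft³ remain.
Put 59 ft³ in storage unit 9; 41 ft³ remain.
Put 56 ft³ in storage unit 10; 44 ft³ remain.
Put 58 ft³ in storage unit 11; 42 ft³ remain.
Put 51 ft³ in storage unit 12; 49 ft³ remain.
Put 56 ft³ in storage unit 13; 44 ft³ remain.
Put 56 ft³ in storage unit 14; 44 ft³ remain.
Put 62 ft³ in storage unit 15; 38 ft³ remain.
Put 55 ft³ in storage unit 16; 45 ft³ remain.
Put 57 ft³ in storage unit 17; 43 ft³ remain.
17 storage units × 100 ft³ = 1700 ft³; used 957 ft³; unused 743 ft³.

743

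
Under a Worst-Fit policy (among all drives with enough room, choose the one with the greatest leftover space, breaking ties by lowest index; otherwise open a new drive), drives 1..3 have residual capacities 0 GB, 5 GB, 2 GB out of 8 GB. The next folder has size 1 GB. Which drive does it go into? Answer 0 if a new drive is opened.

2

Drives with room: drive 2 (5 GB), drive 3 (2 GB).
Most room is drive 2 with 5 GB free.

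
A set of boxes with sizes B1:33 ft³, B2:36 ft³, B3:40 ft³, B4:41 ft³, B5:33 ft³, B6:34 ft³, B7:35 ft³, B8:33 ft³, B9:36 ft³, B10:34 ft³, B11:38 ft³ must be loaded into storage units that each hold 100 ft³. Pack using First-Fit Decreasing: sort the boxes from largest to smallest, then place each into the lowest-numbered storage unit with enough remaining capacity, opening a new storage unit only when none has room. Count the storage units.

Sorted descending: 41, 40, 38, 36, 36, 35, 34, 34, 33, 33, 33.
Put 41 ft³ in storage unit 1; 59 ft³ remain.
Put 40 ft³ in storage unit 1; 19 ft³ remain.
Put 38 ft³ in storage unit 2; 62 ft³ remain.
Put 36 ft³ in storage unit 2; 26 ft³ remain.
Put 36 ft³ in storage unit 3; 64 ft³ remain.
Put 35 ft³ in storage unit 3; 29 ft³ remain.
Put 34 ft³ in storage unit 4; 66 ft³ remain.
Put 34 ft³ in storage unit 4; 32 ft³ remain.
Put 33 ft³ in storage unit 5; 67 ft³ remain.
Put 33 ft³ in storage unit 5; 34 ft³ remain.
Put 33 ft³ in storage unit 5; 1 ft³ remain.
Final storage units: [41,40] [38,36] [36,35] [34,34] [33,33,33].

5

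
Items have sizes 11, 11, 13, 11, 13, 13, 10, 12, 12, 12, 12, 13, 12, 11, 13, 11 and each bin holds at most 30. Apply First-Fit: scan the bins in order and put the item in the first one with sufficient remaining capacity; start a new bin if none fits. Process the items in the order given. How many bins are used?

8 bins

11 → bin 1 (remaining 19)
11 → bin 1 (remaining 8)
13 → bin 2 (remaining 17)
11 → bin 2 (remaining 6)
13 → bin 3 (remaining 17)
13 → bin 3 (remaining 4)
10 → bin 4 (remaining 20)
12 → bin 4 (remaining 8)
12 → bin 5 (remaining 18)
12 → bin 5 (remaining 6)
12 → bin 6 (remaining 18)
13 → bin 6 (remaining 5)
12 → bin 7 (remaining 18)
11 → bin 7 (remaining 7)
13 → bin 8 (remaining 17)
11 → bin 8 (remaining 6)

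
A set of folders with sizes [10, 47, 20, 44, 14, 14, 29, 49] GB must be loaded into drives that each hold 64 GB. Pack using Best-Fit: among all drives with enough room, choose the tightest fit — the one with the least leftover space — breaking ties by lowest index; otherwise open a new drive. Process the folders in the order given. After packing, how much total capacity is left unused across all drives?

29

Put 10 GB in drive 1; 54 GB remain.
Put 47 GB in drive 1; 7 GB remain.
Put 20 GB in drive 2; 44 GB remain.
Put 44 GB in drive 2; 0 GB remain.
Put 14 GB in drive 3; 50 GB remain.
Put 14 GB in drive 3; 36 GB remain.
Put 29 GB in drive 3; 7 GB remain.
Put 49 GB in drive 4; 15 GB remain.
4 drives × 64 GB = 256 GB; used 227 GB; unused 29 GB.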